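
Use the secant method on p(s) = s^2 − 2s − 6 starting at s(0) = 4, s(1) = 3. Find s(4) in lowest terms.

1101/302

p(4) = 2, p(3) = −3. s(2) = 3 − (−3)·(3 − 4)/((−3) − 2) = 18/5.
p(3) = −3, p(18/5) = −6/25. s(3) = (18/5) − (−6/25)·((18/5) − 3)/((−6/25) − (−3)) = 84/23.
p(18/5) = −6/25, p(84/23) = 18/529. s(4) = (84/23) − (18/529)·((84/23) − (18/5))/((18/529) − (−6/25)) = 1101/302.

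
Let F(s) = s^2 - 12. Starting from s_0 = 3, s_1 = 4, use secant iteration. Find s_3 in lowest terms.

F(3) = -3, F(4) = 4. s_2 = 4 - 4·(4 - 3)/(4 - (-3)) = 24/7.
F(4) = 4, F(24/7) = -12/49. s_3 = (24/7) - (-12/49)·((24/7) - 4)/((-12/49) - 4) = 45/13.

45/13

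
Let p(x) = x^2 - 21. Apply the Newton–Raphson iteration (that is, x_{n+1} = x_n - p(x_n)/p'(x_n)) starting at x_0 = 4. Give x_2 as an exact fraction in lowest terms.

p'(x) = 2x.
p(4) = -5, p'(4) = 8, so x_1 = 4 - (-5)/8 = 37/8.
p(37/8) = 25/64, p'(37/8) = 37/4, so x_2 = (37/8) - (25/64)/(37/4) = 2713/592.

2713/592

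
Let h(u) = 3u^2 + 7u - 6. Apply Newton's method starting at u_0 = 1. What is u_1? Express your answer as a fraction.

9/13

h'(u) = 6u + 7.
h(1) = 4, h'(1) = 13, so u_1 = 1 - 4/13 = 9/13.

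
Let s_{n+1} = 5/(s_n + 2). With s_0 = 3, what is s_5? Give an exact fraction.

185/129

s_1 = 5/(3 + 2) = 1.
s_2 = 5/(1 + 2) = 5/3.
s_3 = 5/(5/3 + 2) = 15/11.
s_4 = 5/(15/11 + 2) = 55/37.
s_5 = 5/(55/37 + 2) = 185/129.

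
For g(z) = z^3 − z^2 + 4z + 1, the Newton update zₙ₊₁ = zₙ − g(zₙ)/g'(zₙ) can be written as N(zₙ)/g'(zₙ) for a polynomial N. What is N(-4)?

−145

g'(z) = 3z^2 − 2z + 4.
N(z) = z·g'(z) − g(z) = z·(3z^2 − 2z + 4) − (z^3 − z^2 + 4z + 1) = 2z^3 − z^2 − 1.
N(-4) = −145.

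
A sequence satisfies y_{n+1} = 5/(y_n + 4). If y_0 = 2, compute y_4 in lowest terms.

730/729

y_1 = 5/(2 + 4) = 5/6.
y_2 = 5/(5/6 + 4) = 30/29.
y_3 = 5/(30/29 + 4) = 145/146.
y_4 = 5/(145/146 + 4) = 730/729.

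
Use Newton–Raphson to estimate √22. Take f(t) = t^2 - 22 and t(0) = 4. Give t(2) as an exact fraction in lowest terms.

713/152

f'(t) = 2t.
f(4) = -6, f'(4) = 8, so t(1) = 4 - (-6)/8 = 19/4.
f(19/4) = 9/16, f'(19/4) = 19/2, so t(2) = (19/4) - (9/16)/(19/2) = 713/152.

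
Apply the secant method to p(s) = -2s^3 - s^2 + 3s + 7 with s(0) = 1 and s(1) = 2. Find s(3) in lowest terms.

31/19

p(1) = 7, p(2) = -7. s(2) = 2 - (-7)·(2 - 1)/((-7) - 7) = 3/2.
p(2) = -7, p(3/2) = 5/2. s(3) = (3/2) - (5/2)·((3/2) - 2)/((5/2) - (-7)) = 31/19.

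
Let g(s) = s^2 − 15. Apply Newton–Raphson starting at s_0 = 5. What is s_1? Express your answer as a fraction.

g'(s) = 2s.
g(5) = 10, g'(5) = 10, so s_1 = 5 − 10/10 = 4.

4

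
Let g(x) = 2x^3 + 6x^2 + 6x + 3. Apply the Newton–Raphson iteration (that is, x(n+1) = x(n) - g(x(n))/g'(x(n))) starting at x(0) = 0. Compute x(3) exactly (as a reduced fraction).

-49/18

g'(x) = 6x^2 + 12x + 6.
g(0) = 3, g'(0) = 6, so x(1) = 0 - 3/6 = -1/2.
g(-1/2) = 5/4, g'(-1/2) = 3/2, so x(2) = (-1/2) - (5/4)/(3/2) = -4/3.
g(-4/3) = 25/27, g'(-4/3) = 2/3, so x(3) = (-4/3) - (25/27)/(2/3) = -49/18.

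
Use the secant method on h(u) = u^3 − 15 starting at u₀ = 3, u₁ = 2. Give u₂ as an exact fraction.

h(3) = 12, h(2) = −7. u₂ = 2 − (−7)·(2 − 3)/((−7) − 12) = 45/19.

45/19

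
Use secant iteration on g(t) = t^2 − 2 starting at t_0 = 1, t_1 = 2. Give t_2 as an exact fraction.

g(1) = −1, g(2) = 2. t_2 = 2 − 2·(2 − 1)/(2 − (−1)) = 4/3.

4/3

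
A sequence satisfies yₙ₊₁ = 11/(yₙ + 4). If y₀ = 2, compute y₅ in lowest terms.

y₁ = 11/(2 + 4) = 11/6.
y₂ = 11/(11/6 + 4) = 66/35.
y₃ = 11/(66/35 + 4) = 385/206.
y₄ = 11/(385/206 + 4) = 2266/1209.
y₅ = 11/(2266/1209 + 4) = 13299/7102.

13299/7102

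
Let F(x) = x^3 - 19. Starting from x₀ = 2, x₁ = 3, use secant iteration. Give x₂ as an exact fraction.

49/19

F(2) = -11, F(3) = 8. x₂ = 3 - 8·(3 - 2)/(8 - (-11)) = 49/19.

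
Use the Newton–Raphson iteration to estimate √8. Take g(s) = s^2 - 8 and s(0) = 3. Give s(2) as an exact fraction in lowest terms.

g'(s) = 2s.
g(3) = 1, g'(3) = 6, so s(1) = 3 - 1/6 = 17/6.
g(17/6) = 1/36, g'(17/6) = 17/3, so s(2) = (17/6) - (1/36)/(17/3) = 577/204.

577/204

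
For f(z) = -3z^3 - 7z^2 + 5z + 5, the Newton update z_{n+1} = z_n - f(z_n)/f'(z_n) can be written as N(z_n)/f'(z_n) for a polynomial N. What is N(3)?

-230

f'(z) = -9z^2 - 14z + 5.
N(z) = z·f'(z) - f(z) = z·(-9z^2 - 14z + 5) - (-3z^3 - 7z^2 + 5z + 5) = -6z^3 - 7z^2 - 5.
N(3) = -230.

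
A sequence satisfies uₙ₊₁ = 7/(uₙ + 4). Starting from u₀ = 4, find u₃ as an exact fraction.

u₁ = 7/(4 + 4) = 7/8.
u₂ = 7/(7/8 + 4) = 56/39.
u₃ = 7/(56/39 + 4) = 273/212.

273/212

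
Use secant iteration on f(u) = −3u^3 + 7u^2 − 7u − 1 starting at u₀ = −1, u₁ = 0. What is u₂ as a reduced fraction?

f(−1) = 16, f(0) = −1. u₂ = 0 − (−1)·(0 − (−1))/((−1) − 16) = −1/17.

−1/17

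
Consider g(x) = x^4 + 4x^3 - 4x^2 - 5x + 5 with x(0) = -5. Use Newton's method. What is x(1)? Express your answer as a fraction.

-14/3

g'(x) = 4x^3 + 12x^2 - 8x - 5.
g(-5) = 55, g'(-5) = -165, so x(1) = (-5) - 55/(-165) = -14/3.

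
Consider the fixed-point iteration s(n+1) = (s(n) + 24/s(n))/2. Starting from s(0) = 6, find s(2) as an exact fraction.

49/10

s(1) = (6 + 24/6)/2 = 5.
s(2) = (5 + 24/5)/2 = 49/10.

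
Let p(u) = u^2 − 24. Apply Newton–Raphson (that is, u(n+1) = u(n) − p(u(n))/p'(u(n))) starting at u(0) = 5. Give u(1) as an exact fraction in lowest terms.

p'(u) = 2u.
p(5) = 1, p'(5) = 10, so u(1) = 5 − 1/10 = 49/10.

49/10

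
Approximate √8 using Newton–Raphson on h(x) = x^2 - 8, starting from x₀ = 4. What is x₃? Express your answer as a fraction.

h'(x) = 2x.
h(4) = 8, h'(4) = 8, so x₁ = 4 - 8/8 = 3.
h(3) = 1, h'(3) = 6, so x₂ = 3 - 1/6 = 17/6.
h(17/6) = 1/36, h'(17/6) = 17/3, so x₃ = (17/6) - (1/36)/(17/3) = 577/204.

577/204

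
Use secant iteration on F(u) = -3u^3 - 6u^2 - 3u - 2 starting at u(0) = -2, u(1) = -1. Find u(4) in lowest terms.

-244/169

F(-2) = 4, F(-1) = -2. u(2) = (-1) - (-2)·((-1) - (-2))/((-2) - 4) = -4/3.
F(-1) = -2, F(-4/3) = -14/9. u(3) = (-4/3) - (-14/9)·((-4/3) - (-1))/((-14/9) - (-2)) = -5/2.
F(-4/3) = -14/9, F(-5/2) = 119/8. u(4) = (-5/2) - (119/8)·((-5/2) - (-4/3))/((119/8) - (-14/9)) = -244/169.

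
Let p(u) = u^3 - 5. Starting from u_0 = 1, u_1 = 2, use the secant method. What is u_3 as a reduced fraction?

p(1) = -4, p(2) = 3. u_2 = 2 - 3·(2 - 1)/(3 - (-4)) = 11/7.
p(2) = 3, p(11/7) = -384/343. u_3 = (11/7) - (-384/343)·((11/7) - 2)/((-384/343) - 3) = 265/157.

265/157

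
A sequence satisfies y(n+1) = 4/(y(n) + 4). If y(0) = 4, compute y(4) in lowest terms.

44/53

y(1) = 4/(4 + 4) = 1/2.
y(2) = 4/(1/2 + 4) = 8/9.
y(3) = 4/(8/9 + 4) = 9/11.
y(4) = 4/(9/11 + 4) = 44/53.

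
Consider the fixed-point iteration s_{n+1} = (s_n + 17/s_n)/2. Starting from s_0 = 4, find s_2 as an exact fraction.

2177/528

s_1 = (4 + 17/4)/2 = 33/8.
s_2 = (33/8 + 17/(33/8))/2 = 2177/528.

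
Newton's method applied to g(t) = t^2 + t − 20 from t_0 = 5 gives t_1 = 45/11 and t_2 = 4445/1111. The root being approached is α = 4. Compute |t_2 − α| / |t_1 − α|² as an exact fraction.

t_1 − α = 45/11 − 4 = 1/11, so |t_1 − α| = 1/11.
t_2 − α = 4445/1111 − 4 = 1/1111, so |t_2 − α| = 1/1111.
|t_1 − α|² = 1/121.
Ratio = (1/1111) / (1/121) = 11/101.

11/101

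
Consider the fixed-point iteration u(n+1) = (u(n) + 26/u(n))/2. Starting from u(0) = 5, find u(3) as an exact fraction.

54100801/10610040

u(1) = (5 + 26/5)/2 = 51/10.
u(2) = (51/10 + 26/(51/10))/2 = 5201/1020.
u(3) = (5201/1020 + 26/(5201/1020))/2 = 54100801/10610040.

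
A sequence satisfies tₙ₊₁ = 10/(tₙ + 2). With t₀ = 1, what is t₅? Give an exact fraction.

t₁ = 10/(1 + 2) = 10/3.
t₂ = 10/(10/3 + 2) = 15/8.
t₃ = 10/(15/8 + 2) = 80/31.
t₄ = 10/(80/31 + 2) = 155/71.
t₅ = 10/(155/71 + 2) = 710/297.

710/297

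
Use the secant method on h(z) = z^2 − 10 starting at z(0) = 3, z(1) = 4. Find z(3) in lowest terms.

h(3) = −1, h(4) = 6. z(2) = 4 − 6·(4 − 3)/(6 − (−1)) = 22/7.
h(4) = 6, h(22/7) = −6/49. z(3) = (22/7) − (−6/49)·((22/7) − 4)/((−6/49) − 6) = 79/25.

79/25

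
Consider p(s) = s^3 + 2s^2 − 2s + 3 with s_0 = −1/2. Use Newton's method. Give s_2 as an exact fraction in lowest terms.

p'(s) = 3s^2 + 4s − 2.
p(−1/2) = 35/8, p'(−1/2) = −13/4, so s_1 = (−1/2) − (35/8)/(−13/4) = 11/13.
p(11/13) = 7350/2197, p'(11/13) = 597/169, so s_2 = (11/13) − (7350/2197)/(597/169) = −261/2587.

−261/2587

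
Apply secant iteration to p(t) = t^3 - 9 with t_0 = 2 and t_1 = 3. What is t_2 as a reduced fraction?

39/19

p(2) = -1, p(3) = 18. t_2 = 3 - 18·(3 - 2)/(18 - (-1)) = 39/19.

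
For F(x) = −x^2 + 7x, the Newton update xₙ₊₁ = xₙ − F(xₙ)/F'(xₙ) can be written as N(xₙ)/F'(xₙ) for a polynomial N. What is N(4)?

−16

F'(x) = −2x + 7.
N(x) = x·F'(x) − F(x) = x·(−2x + 7) − (−x^2 + 7x) = −x^2.
N(4) = −16.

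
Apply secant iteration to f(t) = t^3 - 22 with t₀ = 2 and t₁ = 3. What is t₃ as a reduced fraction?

f(2) = -14, f(3) = 5. t₂ = 3 - 5·(3 - 2)/(5 - (-14)) = 52/19.
f(3) = 5, f(52/19) = -10290/6859. t₃ = (52/19) - (-10290/6859)·((52/19) - 3)/((-10290/6859) - 5) = 24946/8917.

24946/8917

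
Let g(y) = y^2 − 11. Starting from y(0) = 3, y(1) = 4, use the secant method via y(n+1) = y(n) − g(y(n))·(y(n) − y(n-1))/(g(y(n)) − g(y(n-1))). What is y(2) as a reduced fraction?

g(3) = −2, g(4) = 5. y(2) = 4 − 5·(4 − 3)/(5 − (−2)) = 23/7.

23/7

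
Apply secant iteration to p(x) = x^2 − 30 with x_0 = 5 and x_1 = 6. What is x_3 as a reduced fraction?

p(5) = −5, p(6) = 6. x_2 = 6 − 6·(6 − 5)/(6 − (−5)) = 60/11.
p(6) = 6, p(60/11) = −30/121. x_3 = (60/11) − (−30/121)·((60/11) − 6)/((−30/121) − 6) = 115/21.

115/21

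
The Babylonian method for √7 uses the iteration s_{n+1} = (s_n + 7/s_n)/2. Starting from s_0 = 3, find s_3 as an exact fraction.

s_1 = (3 + 7/3)/2 = 8/3.
s_2 = (8/3 + 7/(8/3))/2 = 127/48.
s_3 = (127/48 + 7/(127/48))/2 = 32257/12192.

32257/12192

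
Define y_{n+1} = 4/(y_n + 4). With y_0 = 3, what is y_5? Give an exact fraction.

188/227

y_1 = 4/(3 + 4) = 4/7.
y_2 = 4/(4/7 + 4) = 7/8.
y_3 = 4/(7/8 + 4) = 32/39.
y_4 = 4/(32/39 + 4) = 39/47.
y_5 = 4/(39/47 + 4) = 188/227.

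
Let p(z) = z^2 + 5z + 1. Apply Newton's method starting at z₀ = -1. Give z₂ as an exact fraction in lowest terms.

p'(z) = 2z + 5.
p(-1) = -3, p'(-1) = 3, so z₁ = (-1) - (-3)/3 = 0.
p(0) = 1, p'(0) = 5, so z₂ = 0 - 1/5 = -1/5.

-1/5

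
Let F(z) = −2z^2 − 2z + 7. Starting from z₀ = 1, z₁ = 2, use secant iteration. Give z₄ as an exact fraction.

102/71

F(1) = 3, F(2) = −5. z₂ = 2 − (−5)·(2 − 1)/((−5) − 3) = 11/8.
F(2) = −5, F(11/8) = 15/32. z₃ = (11/8) − (15/32)·((11/8) − 2)/((15/32) − (−5)) = 10/7.
F(11/8) = 15/32, F(10/7) = 3/49. z₄ = (10/7) − (3/49)·((10/7) − (11/8))/((3/49) − (15/32)) = 102/71.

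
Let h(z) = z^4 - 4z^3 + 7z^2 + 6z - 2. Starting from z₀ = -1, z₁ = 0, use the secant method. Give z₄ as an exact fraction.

193077/1885486

h(-1) = 4, h(0) = -2. z₂ = 0 - (-2)·(0 - (-1))/((-2) - 4) = -1/3.
h(0) = -2, h(-1/3) = -248/81. z₃ = (-1/3) - (-248/81)·((-1/3) - 0)/((-248/81) - (-2)) = 27/43.
h(-1/3) = -248/81, h(27/43) = 12623944/3418801. z₄ = (27/43) - (12623944/3418801)·((27/43) - (-1/3))/((12623944/3418801) - (-248/81)) = 193077/1885486.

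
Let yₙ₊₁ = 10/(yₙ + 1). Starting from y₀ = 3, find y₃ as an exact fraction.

y₁ = 10/(3 + 1) = 5/2.
y₂ = 10/(5/2 + 1) = 20/7.
y₃ = 10/(20/7 + 1) = 70/27.

70/27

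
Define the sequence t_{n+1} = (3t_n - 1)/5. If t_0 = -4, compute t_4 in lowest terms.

-596/625

t_1 = (3·(-4) - 1)/5 = -13/5.
t_2 = (3·(-13/5) - 1)/5 = -44/25.
t_3 = (3·(-44/25) - 1)/5 = -157/125.
t_4 = (3·(-157/125) - 1)/5 = -596/625.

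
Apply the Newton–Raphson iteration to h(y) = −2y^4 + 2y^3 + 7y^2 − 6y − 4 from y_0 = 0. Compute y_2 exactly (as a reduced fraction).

−64/139

h'(y) = −8y^3 + 6y^2 + 14y − 6.
h(0) = −4, h'(0) = −6, so y_1 = 0 − (−4)/(−6) = −2/3.
h(−2/3) = 172/81, h'(−2/3) = −278/27, so y_2 = (−2/3) − (172/81)/(−278/27) = −64/139.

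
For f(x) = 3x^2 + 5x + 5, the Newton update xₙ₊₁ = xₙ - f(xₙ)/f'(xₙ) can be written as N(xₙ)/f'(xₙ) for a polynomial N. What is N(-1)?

f'(x) = 6x + 5.
N(x) = x·f'(x) - f(x) = x·(6x + 5) - (3x^2 + 5x + 5) = 3x^2 - 5.
N(-1) = -2.

-2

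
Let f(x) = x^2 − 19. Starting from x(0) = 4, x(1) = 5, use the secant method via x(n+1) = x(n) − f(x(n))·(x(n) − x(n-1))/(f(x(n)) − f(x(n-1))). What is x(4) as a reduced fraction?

1591/365

f(4) = −3, f(5) = 6. x(2) = 5 − 6·(5 − 4)/(6 − (−3)) = 13/3.
f(5) = 6, f(13/3) = −2/9. x(3) = (13/3) − (−2/9)·((13/3) − 5)/((−2/9) − 6) = 61/14.
f(13/3) = −2/9, f(61/14) = −3/196. x(4) = (61/14) − (−3/196)·((61/14) − (13/3))/((−3/196) − (−2/9)) = 1591/365.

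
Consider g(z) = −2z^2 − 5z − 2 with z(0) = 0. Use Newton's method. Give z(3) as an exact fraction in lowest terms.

g'(z) = −4z − 5.
g(0) = −2, g'(0) = −5, so z(1) = 0 − (−2)/(−5) = −2/5.
g(−2/5) = −8/25, g'(−2/5) = −17/5, so z(2) = (−2/5) − (−8/25)/(−17/5) = −42/85.
g(−42/85) = −128/7225, g'(−42/85) = −257/85, so z(3) = (−42/85) − (−128/7225)/(−257/85) = −10922/21845.

−10922/21845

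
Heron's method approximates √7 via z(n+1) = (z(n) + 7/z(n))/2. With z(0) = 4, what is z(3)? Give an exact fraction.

z(1) = (4 + 7/4)/2 = 23/8.
z(2) = (23/8 + 7/(23/8))/2 = 977/368.
z(3) = (977/368 + 7/(977/368))/2 = 1902497/719072.

1902497/719072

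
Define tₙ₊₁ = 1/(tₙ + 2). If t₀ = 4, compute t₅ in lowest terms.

t₁ = 1/(4 + 2) = 1/6.
t₂ = 1/(1/6 + 2) = 6/13.
t₃ = 1/(6/13 + 2) = 13/32.
t₄ = 1/(13/32 + 2) = 32/77.
t₅ = 1/(32/77 + 2) = 77/186.

77/186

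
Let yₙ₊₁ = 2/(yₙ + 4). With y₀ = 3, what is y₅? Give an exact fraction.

298/663

y₁ = 2/(3 + 4) = 2/7.
y₂ = 2/(2/7 + 4) = 7/15.
y₃ = 2/(7/15 + 4) = 30/67.
y₄ = 2/(30/67 + 4) = 67/149.
y₅ = 2/(67/149 + 4) = 298/663.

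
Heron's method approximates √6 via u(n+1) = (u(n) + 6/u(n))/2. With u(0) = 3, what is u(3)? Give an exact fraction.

u(1) = (3 + 6/3)/2 = 5/2.
u(2) = (5/2 + 6/(5/2))/2 = 49/20.
u(3) = (49/20 + 6/(49/20))/2 = 4801/1960.

4801/1960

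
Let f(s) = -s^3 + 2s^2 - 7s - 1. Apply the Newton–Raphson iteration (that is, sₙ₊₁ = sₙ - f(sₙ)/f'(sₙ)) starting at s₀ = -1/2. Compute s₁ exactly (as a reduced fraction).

f'(s) = -3s^2 + 4s - 7.
f(-1/2) = 25/8, f'(-1/2) = -39/4, so s₁ = (-1/2) - (25/8)/(-39/4) = -7/39.

-7/39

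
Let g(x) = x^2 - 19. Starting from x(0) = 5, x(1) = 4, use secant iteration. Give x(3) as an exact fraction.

g(5) = 6, g(4) = -3. x(2) = 4 - (-3)·(4 - 5)/((-3) - 6) = 13/3.
g(4) = -3, g(13/3) = -2/9. x(3) = (13/3) - (-2/9)·((13/3) - 4)/((-2/9) - (-3)) = 109/25.

109/25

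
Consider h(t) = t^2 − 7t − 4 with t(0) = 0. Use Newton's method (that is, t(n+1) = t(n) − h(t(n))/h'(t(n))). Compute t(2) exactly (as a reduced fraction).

−212/399

h'(t) = 2t − 7.
h(0) = −4, h'(0) = −7, so t(1) = 0 − (−4)/(−7) = −4/7.
h(−4/7) = 16/49, h'(−4/7) = −57/7, so t(2) = (−4/7) − (16/49)/(−57/7) = −212/399.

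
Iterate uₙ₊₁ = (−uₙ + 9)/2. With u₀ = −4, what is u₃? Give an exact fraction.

u₁ = (−(−4) + 9)/2 = 13/2.
u₂ = (−(13/2) + 9)/2 = 5/4.
u₃ = (−(5/4) + 9)/2 = 31/8.

31/8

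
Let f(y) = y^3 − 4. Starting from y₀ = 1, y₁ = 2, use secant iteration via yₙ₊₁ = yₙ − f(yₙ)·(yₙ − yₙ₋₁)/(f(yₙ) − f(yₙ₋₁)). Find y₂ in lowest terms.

f(1) = −3, f(2) = 4. y₂ = 2 − 4·(2 − 1)/(4 − (−3)) = 10/7.

10/7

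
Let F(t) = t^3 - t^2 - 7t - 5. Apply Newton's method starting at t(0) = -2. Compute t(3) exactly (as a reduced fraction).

-516545/354753

F'(t) = 3t^2 - 2t - 7.
F(-2) = -3, F'(-2) = 9, so t(1) = (-2) - (-3)/9 = -5/3.
F(-5/3) = -20/27, F'(-5/3) = 14/3, so t(2) = (-5/3) - (-20/27)/(14/3) = -95/63.
F(-95/63) = -36800/250047, F'(-95/63) = 3754/1323, so t(3) = (-95/63) - (-36800/250047)/(3754/1323) = -516545/354753.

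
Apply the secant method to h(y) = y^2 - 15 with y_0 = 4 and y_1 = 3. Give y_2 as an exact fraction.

27/7

h(4) = 1, h(3) = -6. y_2 = 3 - (-6)·(3 - 4)/((-6) - 1) = 27/7.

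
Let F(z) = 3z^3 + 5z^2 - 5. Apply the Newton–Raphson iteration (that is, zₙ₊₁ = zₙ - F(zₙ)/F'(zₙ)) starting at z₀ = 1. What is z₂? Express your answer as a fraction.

83191/101536

F'(z) = 9z^2 + 10z.
F(1) = 3, F'(1) = 19, so z₁ = 1 - 3/19 = 16/19.
F(16/19) = 2313/6859, F'(16/19) = 5344/361, so z₂ = (16/19) - (2313/6859)/(5344/361) = 83191/101536.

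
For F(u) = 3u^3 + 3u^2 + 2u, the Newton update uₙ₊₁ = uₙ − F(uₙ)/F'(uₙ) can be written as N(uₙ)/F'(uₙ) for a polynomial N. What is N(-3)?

−135

F'(u) = 9u^2 + 6u + 2.
N(u) = u·F'(u) − F(u) = u·(9u^2 + 6u + 2) − (3u^3 + 3u^2 + 2u) = 6u^3 + 3u^2.
N(-3) = −135.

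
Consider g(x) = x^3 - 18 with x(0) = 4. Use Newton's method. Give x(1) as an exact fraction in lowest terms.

g'(x) = 3x^2.
g(4) = 46, g'(4) = 48, so x(1) = 4 - 46/48 = 73/24.

73/24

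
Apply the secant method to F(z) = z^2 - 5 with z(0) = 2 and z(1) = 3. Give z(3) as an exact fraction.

F(2) = -1, F(3) = 4. z(2) = 3 - 4·(3 - 2)/(4 - (-1)) = 11/5.
F(3) = 4, F(11/5) = -4/25. z(3) = (11/5) - (-4/25)·((11/5) - 3)/((-4/25) - 4) = 29/13.

29/13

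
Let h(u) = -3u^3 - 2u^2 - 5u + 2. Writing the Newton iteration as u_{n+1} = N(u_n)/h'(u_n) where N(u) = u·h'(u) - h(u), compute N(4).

h'(u) = -9u^2 - 4u - 5.
N(u) = u·h'(u) - h(u) = u·(-9u^2 - 4u - 5) - (-3u^3 - 2u^2 - 5u + 2) = -6u^3 - 2u^2 - 2.
N(4) = -418.

-418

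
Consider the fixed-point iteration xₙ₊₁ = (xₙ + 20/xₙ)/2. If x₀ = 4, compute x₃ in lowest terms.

x₁ = (4 + 20/4)/2 = 9/2.
x₂ = (9/2 + 20/(9/2))/2 = 161/36.
x₃ = (161/36 + 20/(161/36))/2 = 51841/11592.

51841/11592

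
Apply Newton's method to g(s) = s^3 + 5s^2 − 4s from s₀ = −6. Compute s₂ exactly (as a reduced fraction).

g'(s) = 3s^2 + 10s − 4.
g(−6) = −12, g'(−6) = 44, so s₁ = (−6) − (−12)/44 = −63/11.
g(−63/11) = −1260/1331, g'(−63/11) = 4493/121, so s₂ = (−63/11) − (−1260/1331)/(4493/121) = −281799/49423.

−281799/49423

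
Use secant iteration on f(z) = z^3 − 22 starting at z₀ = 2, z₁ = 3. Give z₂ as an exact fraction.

f(2) = −14, f(3) = 5. z₂ = 3 − 5·(3 − 2)/(5 − (−14)) = 52/19.

52/19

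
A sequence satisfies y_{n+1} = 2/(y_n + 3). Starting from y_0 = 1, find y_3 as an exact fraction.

y_1 = 2/(1 + 3) = 1/2.
y_2 = 2/(1/2 + 3) = 4/7.
y_3 = 2/(4/7 + 3) = 14/25.

14/25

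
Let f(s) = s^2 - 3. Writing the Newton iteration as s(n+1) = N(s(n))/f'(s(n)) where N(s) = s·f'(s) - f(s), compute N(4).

19

f'(s) = 2s.
N(s) = s·f'(s) - f(s) = s·(2s) - (s^2 - 3) = s^2 + 3.
N(4) = 19.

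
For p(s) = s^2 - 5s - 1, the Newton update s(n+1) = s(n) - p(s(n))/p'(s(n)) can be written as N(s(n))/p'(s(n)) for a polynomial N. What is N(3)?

10

p'(s) = 2s - 5.
N(s) = s·p'(s) - p(s) = s·(2s - 5) - (s^2 - 5s - 1) = s^2 + 1.
N(3) = 10.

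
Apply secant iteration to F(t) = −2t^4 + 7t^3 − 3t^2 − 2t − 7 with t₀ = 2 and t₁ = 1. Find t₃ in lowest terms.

F(2) = 1, F(1) = −7. t₂ = 1 − (−7)·(1 − 2)/((−7) − 1) = 15/8.
F(1) = −7, F(15/8) = 259/2048. t₃ = (15/8) − (259/2048)·((15/8) − 1)/((259/2048) − (−7)) = 3877/2085.

3877/2085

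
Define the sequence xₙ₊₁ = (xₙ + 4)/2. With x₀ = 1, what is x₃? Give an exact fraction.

x₁ = (1 + 4)/2 = 5/2.
x₂ = ((5/2) + 4)/2 = 13/4.
x₃ = ((13/4) + 4)/2 = 29/8.

29/8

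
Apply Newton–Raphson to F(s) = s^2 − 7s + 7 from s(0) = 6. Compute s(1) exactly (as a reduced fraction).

F'(s) = 2s − 7.
F(6) = 1, F'(6) = 5, so s(1) = 6 − 1/5 = 29/5.

29/5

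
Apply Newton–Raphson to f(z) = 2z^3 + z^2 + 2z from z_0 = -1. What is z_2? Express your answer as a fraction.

f'(z) = 6z^2 + 2z + 2.
f(-1) = -3, f'(-1) = 6, so z_1 = (-1) - (-3)/6 = -1/2.
f(-1/2) = -1, f'(-1/2) = 5/2, so z_2 = (-1/2) - (-1)/(5/2) = -1/10.

-1/10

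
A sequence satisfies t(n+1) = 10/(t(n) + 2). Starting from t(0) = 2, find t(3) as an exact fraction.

45/19

t(1) = 10/(2 + 2) = 5/2.
t(2) = 10/(5/2 + 2) = 20/9.
t(3) = 10/(20/9 + 2) = 45/19.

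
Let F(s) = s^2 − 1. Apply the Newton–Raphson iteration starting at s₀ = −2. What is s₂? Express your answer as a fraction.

−41/40

F'(s) = 2s.
F(−2) = 3, F'(−2) = −4, so s₁ = (−2) − 3/(−4) = −5/4.
F(−5/4) = 9/16, F'(−5/4) = −5/2, so s₂ = (−5/4) − (9/16)/(−5/2) = −41/40.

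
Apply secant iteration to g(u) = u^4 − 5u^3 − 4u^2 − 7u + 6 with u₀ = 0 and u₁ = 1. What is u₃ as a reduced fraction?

g(0) = 6, g(1) = −9. u₂ = 1 − (−9)·(1 − 0)/((−9) − 6) = 2/5.
g(1) = −9, g(2/5) = 1416/625. u₃ = (2/5) − (1416/625)·((2/5) − 1)/((1416/625) − (−9)) = 1222/2347.

1222/2347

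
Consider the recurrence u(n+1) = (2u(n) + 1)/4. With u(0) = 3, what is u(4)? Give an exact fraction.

u(1) = (2·3 + 1)/4 = 7/4.
u(2) = (2·(7/4) + 1)/4 = 9/8.
u(3) = (2·(9/8) + 1)/4 = 13/16.
u(4) = (2·(13/16) + 1)/4 = 21/32.

21/32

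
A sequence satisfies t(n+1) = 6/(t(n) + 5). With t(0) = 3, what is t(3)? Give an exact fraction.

t(1) = 6/(3 + 5) = 3/4.
t(2) = 6/(3/4 + 5) = 24/23.
t(3) = 6/(24/23 + 5) = 138/139.

138/139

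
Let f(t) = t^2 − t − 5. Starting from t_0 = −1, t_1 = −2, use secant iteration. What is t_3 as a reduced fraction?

−34/19

f(−1) = −3, f(−2) = 1. t_2 = (−2) − 1·((−2) − (−1))/(1 − (−3)) = −7/4.
f(−2) = 1, f(−7/4) = −3/16. t_3 = (−7/4) − (−3/16)·((−7/4) − (−2))/((−3/16) − 1) = −34/19.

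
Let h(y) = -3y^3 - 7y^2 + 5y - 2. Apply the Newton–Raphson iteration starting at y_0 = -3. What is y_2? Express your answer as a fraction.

-1916288/645201

h'(y) = -9y^2 - 14y + 5.
h(-3) = 1, h'(-3) = -34, so y_1 = (-3) - 1/(-34) = -101/34.
h(-101/34) = 677/39304, h'(-101/34) = -37953/1156, so y_2 = (-101/34) - (677/39304)/(-37953/1156) = -1916288/645201.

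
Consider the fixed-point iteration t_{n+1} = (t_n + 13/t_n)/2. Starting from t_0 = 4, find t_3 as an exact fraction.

t_1 = (4 + 13/4)/2 = 29/8.
t_2 = (29/8 + 13/(29/8))/2 = 1673/464.
t_3 = (1673/464 + 13/(1673/464))/2 = 5597777/1552544.

5597777/1552544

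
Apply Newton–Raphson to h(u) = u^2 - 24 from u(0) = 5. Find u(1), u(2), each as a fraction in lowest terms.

h'(u) = 2u.
h(5) = 1, h'(5) = 10, so u(1) = 5 - 1/10 = 49/10.
h(49/10) = 1/100, h'(49/10) = 49/5, so u(2) = (49/10) - (1/100)/(49/5) = 4801/980.

u(1) = 49/10, u(2) = 4801/980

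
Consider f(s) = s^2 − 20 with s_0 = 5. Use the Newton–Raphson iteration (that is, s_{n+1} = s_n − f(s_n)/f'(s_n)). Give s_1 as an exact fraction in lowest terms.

9/2

f'(s) = 2s.
f(5) = 5, f'(5) = 10, so s_1 = 5 − 5/10 = 9/2.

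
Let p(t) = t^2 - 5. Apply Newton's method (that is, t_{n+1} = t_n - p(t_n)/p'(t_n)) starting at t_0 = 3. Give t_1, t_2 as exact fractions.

p'(t) = 2t.
p(3) = 4, p'(3) = 6, so t_1 = 3 - 4/6 = 7/3.
p(7/3) = 4/9, p'(7/3) = 14/3, so t_2 = (7/3) - (4/9)/(14/3) = 47/21.

t_1 = 7/3, t_2 = 47/21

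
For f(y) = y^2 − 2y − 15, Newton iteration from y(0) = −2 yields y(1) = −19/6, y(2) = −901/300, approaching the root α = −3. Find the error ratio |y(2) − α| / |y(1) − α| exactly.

1/50

y(1) − α = −19/6 − (−3) = −19/6 + 3 = −1/6, so |y(1) − α| = 1/6.
y(2) − α = −901/300 − (−3) = −901/300 + 3 = −1/300, so |y(2) − α| = 1/300.
Ratio = (1/300) / (1/6) = 1/50.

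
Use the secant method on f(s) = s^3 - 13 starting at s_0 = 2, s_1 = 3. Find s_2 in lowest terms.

f(2) = -5, f(3) = 14. s_2 = 3 - 14·(3 - 2)/(14 - (-5)) = 43/19.

43/19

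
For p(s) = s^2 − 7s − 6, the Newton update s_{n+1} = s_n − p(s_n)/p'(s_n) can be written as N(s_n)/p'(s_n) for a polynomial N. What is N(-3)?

15

p'(s) = 2s − 7.
N(s) = s·p'(s) − p(s) = s·(2s − 7) − (s^2 − 7s − 6) = s^2 + 6.
N(-3) = 15.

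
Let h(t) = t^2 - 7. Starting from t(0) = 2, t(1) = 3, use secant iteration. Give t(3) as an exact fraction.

h(2) = -3, h(3) = 2. t(2) = 3 - 2·(3 - 2)/(2 - (-3)) = 13/5.
h(3) = 2, h(13/5) = -6/25. t(3) = (13/5) - (-6/25)·((13/5) - 3)/((-6/25) - 2) = 37/14.

37/14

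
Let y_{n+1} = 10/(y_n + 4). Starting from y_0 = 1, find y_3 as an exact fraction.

y_1 = 10/(1 + 4) = 2.
y_2 = 10/(2 + 4) = 5/3.
y_3 = 10/(5/3 + 4) = 30/17.

30/17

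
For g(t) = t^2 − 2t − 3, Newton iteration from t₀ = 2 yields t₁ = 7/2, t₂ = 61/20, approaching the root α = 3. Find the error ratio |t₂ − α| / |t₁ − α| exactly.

t₁ − α = 7/2 − 3 = 1/2, so |t₁ − α| = 1/2.
t₂ − α = 61/20 − 3 = 1/20, so |t₂ − α| = 1/20.
Ratio = (1/20) / (1/2) = 1/10.

1/10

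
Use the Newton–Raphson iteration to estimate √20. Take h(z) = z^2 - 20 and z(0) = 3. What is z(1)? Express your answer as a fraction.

29/6

h'(z) = 2z.
h(3) = -11, h'(3) = 6, so z(1) = 3 - (-11)/6 = 29/6.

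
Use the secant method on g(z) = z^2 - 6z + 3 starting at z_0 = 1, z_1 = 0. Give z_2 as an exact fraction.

g(1) = -2, g(0) = 3. z_2 = 0 - 3·(0 - 1)/(3 - (-2)) = 3/5.

3/5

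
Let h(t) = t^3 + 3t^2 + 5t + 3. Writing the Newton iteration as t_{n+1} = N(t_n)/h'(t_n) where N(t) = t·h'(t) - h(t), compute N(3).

h'(t) = 3t^2 + 6t + 5.
N(t) = t·h'(t) - h(t) = t·(3t^2 + 6t + 5) - (t^3 + 3t^2 + 5t + 3) = 2t^3 + 3t^2 - 3.
N(3) = 78.

78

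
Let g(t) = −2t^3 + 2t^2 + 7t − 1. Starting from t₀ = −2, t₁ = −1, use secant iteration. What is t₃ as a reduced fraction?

−1631/955

g(−2) = 9, g(−1) = −4. t₂ = (−1) − (−4)·((−1) − (−2))/((−4) − 9) = −17/13.
g(−1) = −4, g(−17/13) = −4968/2197. t₃ = (−17/13) − (−4968/2197)·((−17/13) − (−1))/((−4968/2197) − (−4)) = −1631/955.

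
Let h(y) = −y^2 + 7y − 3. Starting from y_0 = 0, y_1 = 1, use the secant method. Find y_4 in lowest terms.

61/133

h(0) = −3, h(1) = 3. y_2 = 1 − 3·(1 − 0)/(3 − (−3)) = 1/2.
h(1) = 3, h(1/2) = 1/4. y_3 = (1/2) − (1/4)·((1/2) − 1)/((1/4) − 3) = 5/11.
h(1/2) = 1/4, h(5/11) = −3/121. y_4 = (5/11) − (−3/121)·((5/11) − (1/2))/((−3/121) − (1/4)) = 61/133.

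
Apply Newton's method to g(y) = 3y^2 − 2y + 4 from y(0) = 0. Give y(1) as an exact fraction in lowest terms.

g'(y) = 6y − 2.
g(0) = 4, g'(0) = −2, so y(1) = 0 − 4/(−2) = 2.

2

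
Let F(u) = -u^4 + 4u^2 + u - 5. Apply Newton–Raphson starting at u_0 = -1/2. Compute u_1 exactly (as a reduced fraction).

-93/40

F'(u) = -4u^3 + 8u + 1.
F(-1/2) = -73/16, F'(-1/2) = -5/2, so u_1 = (-1/2) - (-73/16)/(-5/2) = -93/40.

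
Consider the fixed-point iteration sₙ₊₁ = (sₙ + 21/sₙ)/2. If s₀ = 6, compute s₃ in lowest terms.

970993/211888

s₁ = (6 + 21/6)/2 = 19/4.
s₂ = (19/4 + 21/(19/4))/2 = 697/152.
s₃ = (697/152 + 21/(697/152))/2 = 970993/211888.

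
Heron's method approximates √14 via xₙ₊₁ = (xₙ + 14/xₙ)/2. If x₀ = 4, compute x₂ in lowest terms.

x₁ = (4 + 14/4)/2 = 15/4.
x₂ = (15/4 + 14/(15/4))/2 = 449/120.

449/120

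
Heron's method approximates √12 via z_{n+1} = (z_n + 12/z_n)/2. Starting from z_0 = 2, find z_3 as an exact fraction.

97/28

z_1 = (2 + 12/2)/2 = 4.
z_2 = (4 + 12/4)/2 = 7/2.
z_3 = (7/2 + 12/(7/2))/2 = 97/28.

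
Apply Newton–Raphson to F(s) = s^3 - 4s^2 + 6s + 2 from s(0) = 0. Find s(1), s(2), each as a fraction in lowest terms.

s(1) = -1/3, s(2) = -68/243

F'(s) = 3s^2 - 8s + 6.
F(0) = 2, F'(0) = 6, so s(1) = 0 - 2/6 = -1/3.
F(-1/3) = -13/27, F'(-1/3) = 9, so s(2) = (-1/3) - (-13/27)/9 = -68/243.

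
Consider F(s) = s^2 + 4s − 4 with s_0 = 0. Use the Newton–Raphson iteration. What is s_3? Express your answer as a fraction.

169/204

F'(s) = 2s + 4.
F(0) = −4, F'(0) = 4, so s_1 = 0 − (−4)/4 = 1.
F(1) = 1, F'(1) = 6, so s_2 = 1 − 1/6 = 5/6.
F(5/6) = 1/36, F'(5/6) = 17/3, so s_3 = (5/6) − (1/36)/(17/3) = 169/204.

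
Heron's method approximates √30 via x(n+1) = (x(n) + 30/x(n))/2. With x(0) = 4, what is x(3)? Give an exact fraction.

x(1) = (4 + 30/4)/2 = 23/4.
x(2) = (23/4 + 30/(23/4))/2 = 1009/184.
x(3) = (1009/184 + 30/(1009/184))/2 = 2033761/371312.

2033761/371312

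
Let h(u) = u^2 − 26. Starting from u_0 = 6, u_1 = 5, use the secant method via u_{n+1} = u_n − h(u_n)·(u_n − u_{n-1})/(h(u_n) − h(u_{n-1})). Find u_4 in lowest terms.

31721/6221

h(6) = 10, h(5) = −1. u_2 = 5 − (−1)·(5 − 6)/((−1) − 10) = 56/11.
h(5) = −1, h(56/11) = −10/121. u_3 = (56/11) − (−10/121)·((56/11) − 5)/((−10/121) − (−1)) = 566/111.
h(56/11) = −10/121, h(566/111) = 10/12321. u_4 = (566/111) − (10/12321)·((566/111) − (56/11))/((10/12321) − (−10/121)) = 31721/6221.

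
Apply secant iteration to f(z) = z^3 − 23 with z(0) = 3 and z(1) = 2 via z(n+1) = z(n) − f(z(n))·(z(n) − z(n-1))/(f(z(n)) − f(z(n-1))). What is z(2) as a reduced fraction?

f(3) = 4, f(2) = −15. z(2) = 2 − (−15)·(2 − 3)/((−15) − 4) = 53/19.

53/19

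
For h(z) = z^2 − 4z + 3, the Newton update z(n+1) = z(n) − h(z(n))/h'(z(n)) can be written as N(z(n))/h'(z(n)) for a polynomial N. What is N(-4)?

13

h'(z) = 2z − 4.
N(z) = z·h'(z) − h(z) = z·(2z − 4) − (z^2 − 4z + 3) = z^2 − 3.
N(-4) = 13.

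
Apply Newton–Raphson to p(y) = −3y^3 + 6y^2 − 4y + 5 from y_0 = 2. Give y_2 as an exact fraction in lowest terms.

43039/24200

p'(y) = −9y^2 + 12y − 4.
p(2) = −3, p'(2) = −16, so y_1 = 2 − (−3)/(−16) = 29/16.
p(29/16) = −1647/4096, p'(29/16) = −3025/256, so y_2 = (29/16) − (−1647/4096)/(−3025/256) = 43039/24200.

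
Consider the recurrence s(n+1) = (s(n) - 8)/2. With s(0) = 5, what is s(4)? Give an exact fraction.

s(1) = (5 - 8)/2 = -3/2.
s(2) = ((-3/2) - 8)/2 = -19/4.
s(3) = ((-19/4) - 8)/2 = -51/8.
s(4) = ((-51/8) - 8)/2 = -115/16.

-115/16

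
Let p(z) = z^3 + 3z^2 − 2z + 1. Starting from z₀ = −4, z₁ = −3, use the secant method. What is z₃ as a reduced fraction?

−151/41

p(−4) = −7, p(−3) = 7. z₂ = (−3) − 7·((−3) − (−4))/(7 − (−7)) = −7/2.
p(−3) = 7, p(−7/2) = 15/8. z₃ = (−7/2) − (15/8)·((−7/2) − (−3))/((15/8) − 7) = −151/41.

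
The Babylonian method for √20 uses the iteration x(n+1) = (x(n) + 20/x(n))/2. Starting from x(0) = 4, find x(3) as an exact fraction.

51841/11592

x(1) = (4 + 20/4)/2 = 9/2.
x(2) = (9/2 + 20/(9/2))/2 = 161/36.
x(3) = (161/36 + 20/(161/36))/2 = 51841/11592.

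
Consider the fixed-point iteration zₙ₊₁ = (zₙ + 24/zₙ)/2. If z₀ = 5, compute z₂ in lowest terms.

4801/980

z₁ = (5 + 24/5)/2 = 49/10.
z₂ = (49/10 + 24/(49/10))/2 = 4801/980.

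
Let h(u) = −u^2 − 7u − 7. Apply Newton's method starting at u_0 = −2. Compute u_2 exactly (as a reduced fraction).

h'(u) = −2u − 7.
h(−2) = 3, h'(−2) = −3, so u_1 = (−2) − 3/(−3) = −1.
h(−1) = −1, h'(−1) = −5, so u_2 = (−1) − (−1)/(−5) = −6/5.

−6/5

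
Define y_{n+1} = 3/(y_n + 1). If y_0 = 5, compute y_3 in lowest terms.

y_1 = 3/(5 + 1) = 1/2.
y_2 = 3/(1/2 + 1) = 2.
y_3 = 3/(2 + 1) = 1.

1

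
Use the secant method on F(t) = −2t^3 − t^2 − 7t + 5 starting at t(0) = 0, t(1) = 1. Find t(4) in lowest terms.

F(0) = 5, F(1) = −5. t(2) = 1 − (−5)·(1 − 0)/((−5) − 5) = 1/2.
F(1) = −5, F(1/2) = 1. t(3) = (1/2) − 1·((1/2) − 1)/(1 − (−5)) = 7/12.
F(1/2) = 1, F(7/12) = 155/864. t(4) = (7/12) − (155/864)·((7/12) − (1/2))/((155/864) − 1) = 853/1418.

853/1418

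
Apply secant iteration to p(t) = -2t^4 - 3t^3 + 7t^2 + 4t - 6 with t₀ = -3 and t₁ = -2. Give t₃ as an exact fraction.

p(-3) = -36, p(-2) = 6. t₂ = (-2) - 6·((-2) - (-3))/(6 - (-36)) = -15/7.
p(-2) = 6, p(-15/7) = 11814/2401. t₃ = (-15/7) - (11814/2401)·((-15/7) - (-2))/((11814/2401) - 6) = -1207/432.

-1207/432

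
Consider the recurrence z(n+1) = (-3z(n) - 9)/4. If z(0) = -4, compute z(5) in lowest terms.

-657/1024

z(1) = (-3·(-4) - 9)/4 = 3/4.
z(2) = (-3·(3/4) - 9)/4 = -45/16.
z(3) = (-3·(-45/16) - 9)/4 = -9/64.
z(4) = (-3·(-9/64) - 9)/4 = -549/256.
z(5) = (-3·(-549/256) - 9)/4 = -657/1024.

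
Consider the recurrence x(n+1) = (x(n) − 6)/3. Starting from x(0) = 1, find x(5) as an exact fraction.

x(1) = (1 − 6)/3 = −5/3.
x(2) = ((−5/3) − 6)/3 = −23/9.
x(3) = ((−23/9) − 6)/3 = −77/27.
x(4) = ((−77/27) − 6)/3 = −239/81.
x(5) = ((−239/81) − 6)/3 = −725/243.

−725/243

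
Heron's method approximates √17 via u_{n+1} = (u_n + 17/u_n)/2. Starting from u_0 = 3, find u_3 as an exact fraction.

25889/6279

u_1 = (3 + 17/3)/2 = 13/3.
u_2 = (13/3 + 17/(13/3))/2 = 161/39.
u_3 = (161/39 + 17/(161/39))/2 = 25889/6279.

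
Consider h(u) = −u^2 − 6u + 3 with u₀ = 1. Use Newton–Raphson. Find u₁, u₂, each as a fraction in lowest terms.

u₁ = 1/2, u₂ = 13/28

h'(u) = −2u − 6.
h(1) = −4, h'(1) = −8, so u₁ = 1 − (−4)/(−8) = 1/2.
h(1/2) = −1/4, h'(1/2) = −7, so u₂ = (1/2) − (−1/4)/(−7) = 13/28.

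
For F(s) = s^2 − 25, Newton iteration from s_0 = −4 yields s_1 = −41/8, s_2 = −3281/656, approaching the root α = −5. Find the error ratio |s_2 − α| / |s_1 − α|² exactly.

4/41

s_1 − α = −41/8 − (−5) = −41/8 + 5 = −1/8, so |s_1 − α| = 1/8.
s_2 − α = −3281/656 − (−5) = −3281/656 + 5 = −1/656, so |s_2 − α| = 1/656.
|s_1 − α|² = 1/64.
Ratio = (1/656) / (1/64) = 4/41.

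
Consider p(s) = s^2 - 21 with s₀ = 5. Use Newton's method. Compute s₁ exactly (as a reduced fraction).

23/5

p'(s) = 2s.
p(5) = 4, p'(5) = 10, so s₁ = 5 - 4/10 = 23/5.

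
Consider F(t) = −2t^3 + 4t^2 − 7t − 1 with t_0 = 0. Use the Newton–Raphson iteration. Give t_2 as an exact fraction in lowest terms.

F'(t) = −6t^2 + 8t − 7.
F(0) = −1, F'(0) = −7, so t_1 = 0 − (−1)/(−7) = −1/7.
F(−1/7) = 30/343, F'(−1/7) = −405/49, so t_2 = (−1/7) − (30/343)/(−405/49) = −25/189.

−25/189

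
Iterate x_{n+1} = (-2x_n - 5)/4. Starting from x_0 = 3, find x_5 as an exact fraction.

x_1 = (-2·3 - 5)/4 = -11/4.
x_2 = (-2·(-11/4) - 5)/4 = 1/8.
x_3 = (-2·(1/8) - 5)/4 = -21/16.
x_4 = (-2·(-21/16) - 5)/4 = -19/32.
x_5 = (-2·(-19/32) - 5)/4 = -61/64.

-61/64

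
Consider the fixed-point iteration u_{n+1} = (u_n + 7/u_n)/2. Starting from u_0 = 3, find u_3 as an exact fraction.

u_1 = (3 + 7/3)/2 = 8/3.
u_2 = (8/3 + 7/(8/3))/2 = 127/48.
u_3 = (127/48 + 7/(127/48))/2 = 32257/12192.

32257/12192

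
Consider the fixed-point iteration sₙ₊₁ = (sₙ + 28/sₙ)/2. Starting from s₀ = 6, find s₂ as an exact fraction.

s₁ = (6 + 28/6)/2 = 16/3.
s₂ = (16/3 + 28/(16/3))/2 = 127/24.

127/24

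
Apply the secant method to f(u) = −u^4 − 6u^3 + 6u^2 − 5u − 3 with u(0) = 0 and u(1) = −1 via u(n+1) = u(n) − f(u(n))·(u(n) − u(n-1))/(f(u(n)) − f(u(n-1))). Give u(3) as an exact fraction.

−21429/74677

f(0) = −3, f(−1) = 13. u(2) = (−1) − 13·((−1) − 0)/(13 − (−3)) = −3/16.
f(−1) = 13, f(−3/16) = −118833/65536. u(3) = (−3/16) − (−118833/65536)·((−3/16) − (−1))/((−118833/65536) − 13) = −21429/74677.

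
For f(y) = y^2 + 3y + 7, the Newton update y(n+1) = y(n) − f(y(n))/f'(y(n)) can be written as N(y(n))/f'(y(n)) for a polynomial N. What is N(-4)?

9

f'(y) = 2y + 3.
N(y) = y·f'(y) − f(y) = y·(2y + 3) − (y^2 + 3y + 7) = y^2 − 7.
N(-4) = 9.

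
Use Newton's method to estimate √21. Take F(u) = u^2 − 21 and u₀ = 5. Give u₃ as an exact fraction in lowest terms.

277727/60605

F'(u) = 2u.
F(5) = 4, F'(5) = 10, so u₁ = 5 − 4/10 = 23/5.
F(23/5) = 4/25, F'(23/5) = 46/5, so u₂ = (23/5) − (4/25)/(46/5) = 527/115.
F(527/115) = 4/13225, F'(527/115) = 1054/115, so u₃ = (527/115) − (4/13225)/(1054/115) = 277727/60605.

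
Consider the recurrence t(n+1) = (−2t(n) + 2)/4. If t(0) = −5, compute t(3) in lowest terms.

t(1) = (−2·(−5) + 2)/4 = 3.
t(2) = (−2·3 + 2)/4 = −1.
t(3) = (−2·(−1) + 2)/4 = 1.

1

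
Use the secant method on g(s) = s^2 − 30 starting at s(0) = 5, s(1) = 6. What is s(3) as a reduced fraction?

g(5) = −5, g(6) = 6. s(2) = 6 − 6·(6 − 5)/(6 − (−5)) = 60/11.
g(6) = 6, g(60/11) = −30/121. s(3) = (60/11) − (−30/121)·((60/11) − 6)/((−30/121) − 6) = 115/21.

115/21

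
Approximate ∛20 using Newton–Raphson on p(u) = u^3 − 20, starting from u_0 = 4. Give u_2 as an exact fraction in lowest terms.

67933/24642

p'(u) = 3u^2.
p(4) = 44, p'(4) = 48, so u_1 = 4 − 44/48 = 37/12.
p(37/12) = 16093/1728, p'(37/12) = 1369/48, so u_2 = (37/12) − (16093/1728)/(1369/48) = 67933/24642.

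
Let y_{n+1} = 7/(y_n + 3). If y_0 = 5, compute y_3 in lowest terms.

217/149

y_1 = 7/(5 + 3) = 7/8.
y_2 = 7/(7/8 + 3) = 56/31.
y_3 = 7/(56/31 + 3) = 217/149.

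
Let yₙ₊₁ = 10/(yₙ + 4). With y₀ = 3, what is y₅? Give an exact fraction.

3170/1823

y₁ = 10/(3 + 4) = 10/7.
y₂ = 10/(10/7 + 4) = 35/19.
y₃ = 10/(35/19 + 4) = 190/111.
y₄ = 10/(190/111 + 4) = 555/317.
y₅ = 10/(555/317 + 4) = 3170/1823.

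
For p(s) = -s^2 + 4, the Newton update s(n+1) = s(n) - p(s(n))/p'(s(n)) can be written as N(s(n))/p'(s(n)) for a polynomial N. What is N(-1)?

p'(s) = -2s.
N(s) = s·p'(s) - p(s) = s·(-2s) - (-s^2 + 4) = -s^2 - 4.
N(-1) = -5.

-5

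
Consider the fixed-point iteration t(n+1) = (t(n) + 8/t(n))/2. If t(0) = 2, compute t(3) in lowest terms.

577/204

t(1) = (2 + 8/2)/2 = 3.
t(2) = (3 + 8/3)/2 = 17/6.
t(3) = (17/6 + 8/(17/6))/2 = 577/204.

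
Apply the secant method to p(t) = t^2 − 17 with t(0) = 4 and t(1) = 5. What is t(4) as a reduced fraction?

6263/1519

p(4) = −1, p(5) = 8. t(2) = 5 − 8·(5 − 4)/(8 − (−1)) = 37/9.
p(5) = 8, p(37/9) = −8/81. t(3) = (37/9) − (−8/81)·((37/9) − 5)/((−8/81) − 8) = 169/41.
p(37/9) = −8/81, p(169/41) = −16/1681. t(4) = (169/41) − (−16/1681)·((169/41) − (37/9))/((−16/1681) − (−8/81)) = 6263/1519.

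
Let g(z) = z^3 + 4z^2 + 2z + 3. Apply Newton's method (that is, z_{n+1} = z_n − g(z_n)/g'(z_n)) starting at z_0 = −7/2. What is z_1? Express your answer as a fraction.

g'(z) = 3z^2 + 8z + 2.
g(−7/2) = 17/8, g'(−7/2) = 43/4, so z_1 = (−7/2) − (17/8)/(43/4) = −159/43.

−159/43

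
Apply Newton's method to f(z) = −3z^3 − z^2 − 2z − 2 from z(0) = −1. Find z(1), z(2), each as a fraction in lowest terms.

z(1) = −7/9, z(2) = −1025/1431

f'(z) = −9z^2 − 2z − 2.
f(−1) = 2, f'(−1) = −9, so z(1) = (−1) − 2/(−9) = −7/9.
f(−7/9) = 88/243, f'(−7/9) = −53/9, so z(2) = (−7/9) − (88/243)/(−53/9) = −1025/1431.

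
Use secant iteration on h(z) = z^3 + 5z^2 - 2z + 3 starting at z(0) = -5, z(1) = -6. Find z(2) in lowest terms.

h(-5) = 13, h(-6) = -21. z(2) = (-6) - (-21)·((-6) - (-5))/((-21) - 13) = -183/34.

-183/34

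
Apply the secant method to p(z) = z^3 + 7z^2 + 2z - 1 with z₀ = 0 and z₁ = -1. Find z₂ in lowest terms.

p(0) = -1, p(-1) = 3. z₂ = (-1) - 3·((-1) - 0)/(3 - (-1)) = -1/4.

-1/4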